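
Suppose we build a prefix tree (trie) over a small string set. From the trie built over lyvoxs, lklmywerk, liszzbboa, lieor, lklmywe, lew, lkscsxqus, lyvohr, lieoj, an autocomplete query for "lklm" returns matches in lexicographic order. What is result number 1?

lklmywe

Filter for "lklm…" and sort: "lklmywe", "lklmywerk"
Position 1: lklmywe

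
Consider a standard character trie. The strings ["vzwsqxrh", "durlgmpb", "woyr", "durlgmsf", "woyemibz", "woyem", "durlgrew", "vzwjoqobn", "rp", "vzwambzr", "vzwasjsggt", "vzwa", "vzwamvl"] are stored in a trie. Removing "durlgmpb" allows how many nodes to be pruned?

A node on "durlgmpb"'s path can go only if nothing else ends at it or branches off below it.
The suffix "pb" (2 nodes) is used only by "durlgmpb"; the node for "durlgm" still has the child "s", so pruning stops there.
Nodes removed: 2

2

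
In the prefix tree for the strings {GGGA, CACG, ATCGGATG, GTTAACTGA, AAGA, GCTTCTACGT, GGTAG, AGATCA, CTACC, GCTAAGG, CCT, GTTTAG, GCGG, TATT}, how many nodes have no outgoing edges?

14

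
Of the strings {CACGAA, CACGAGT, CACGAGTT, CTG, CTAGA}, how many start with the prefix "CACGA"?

Walk to "CACGA"; the words in its subtree are exactly those with that prefix.
Matches: "CACGAA", "CACGAGT", "CACGAGTT"
Count: 3

3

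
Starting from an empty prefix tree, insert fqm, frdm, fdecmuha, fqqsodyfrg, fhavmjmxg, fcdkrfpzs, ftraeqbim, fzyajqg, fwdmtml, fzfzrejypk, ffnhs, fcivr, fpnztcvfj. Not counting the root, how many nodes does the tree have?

Trace insertions, counting only characters that open a new branch:
  "fqm" → 3 new (f, q, m)
  "frdm" → prefix "f" already present; 3 new (r, d, m)
  "fdecmuha" → prefix "f" already present; 7 new (d, e, c, m, u, h, a)
  "fqqsodyfrg" → prefix "fq" already present; 8 new (q, s, o, d, y, f, r, g)
  "fhavmjmxg" → prefix "f" already present; 8 new (h, a, v, m, j, m, x, g)
  "fcdkrfpzs" → prefix "f" already present; 8 new (c, d, k, r, f, p, z, s)
  "ftraeqbim" → prefix "f" already present; 8 new (t, r, a, e, q, b, i, m)
  "fzyajqg" → prefix "f" already present; 6 new (z, y, a, j, q, g)
  "fwdmtml" → prefix "f" already present; 6 new (w, d, m, t, m, l)
  "fzfzrejypk" → prefix "fz" already present; 8 new (f, z, r, e, j, y, p, k)
  "ffnhs" → prefix "f" already present; 4 new (f, n, h, s)
  "fcivr" → prefix "fc" already present; 3 new (i, v, r)
  "fpnztcvfj" → prefix "f" already present; 8 new (p, n, z, t, c, v, f, j)
Total nodes = 3 + 3 + 7 + 8 + 8 + 8 + 8 + 6 + 6 + 8 + 4 + 3 + 8 = 80

80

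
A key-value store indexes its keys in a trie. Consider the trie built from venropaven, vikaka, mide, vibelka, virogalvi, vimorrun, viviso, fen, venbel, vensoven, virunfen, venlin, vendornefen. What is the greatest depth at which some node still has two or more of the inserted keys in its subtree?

3

The deepest shared node is where two words last agree before diverging.
e.g. "venbel" and "vendornefen" share the prefix "ven" of length 3; no pair shares a longer one.
Longest shared-prefix length: 3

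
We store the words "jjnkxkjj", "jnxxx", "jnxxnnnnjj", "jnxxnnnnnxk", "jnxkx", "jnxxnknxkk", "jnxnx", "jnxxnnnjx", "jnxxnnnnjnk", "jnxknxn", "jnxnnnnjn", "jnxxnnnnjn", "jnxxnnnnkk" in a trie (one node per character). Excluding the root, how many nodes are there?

Insert word by word; a character creates a node only if that edge doesn't already exist:
  "jjnkxkjj" → 8 new (j, j, n, k, x, k, j, j)
  "jnxxx" → prefix "j" already present; 4 new (n, x, x, x)
  "jnxxnnnnjj" → prefix "jnxx" already present; 6 new (n, n, n, n, j, j)
  "jnxxnnnnnxk" → prefix "jnxxnnnn" already present; 3 new (n, x, k)
  "jnxkx" → prefix "jnx" already present; 2 new (k, x)
  "jnxxnknxkk" → prefix "jnxxn" already present; 5 new (k, n, x, k, k)
  "jnxnx" → prefix "jnx" already present; 2 new (n, x)
  "jnxxnnnjx" → prefix "jnxxnnn" already present; 2 new (j, x)
  "jnxxnnnnjnk" → prefix "jnxxnnnnj" already present; 2 new (n, k)
  "jnxknxn" → prefix "jnxk" already present; 3 new (n, x, n)
  "jnxnnnnjn" → prefix "jnxn" already present; 5 new (n, n, n, j, n)
  "jnxxnnnnjn" → prefix "jnxxnnnnjn" already present; 0 new (none)
  "jnxxnnnnkk" → prefix "jnxxnnnn" already present; 2 new (k, k)
Total nodes = 8 + 4 + 6 + 3 + 2 + 5 + 2 + 2 + 2 + 3 + 5 + 0 + 2 = 44

44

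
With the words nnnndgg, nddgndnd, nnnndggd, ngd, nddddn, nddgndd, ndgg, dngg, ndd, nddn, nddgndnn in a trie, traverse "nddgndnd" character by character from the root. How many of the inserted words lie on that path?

2

Walk "nddgndnd" from the root; an end-of-word marker is hit whenever a stored word is a prefix of "nddgndnd".
Prefixes of the query that are stored words: "ndd", "nddgndnd"
Count: 2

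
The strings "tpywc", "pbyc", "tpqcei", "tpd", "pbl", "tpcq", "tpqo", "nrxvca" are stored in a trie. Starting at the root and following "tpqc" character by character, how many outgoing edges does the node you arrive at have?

Walk "tpqc" from the root, arriving at one node.
Characters that immediately follow "tpqc" among the stored strings: {e}.
That node has 1 child edge.

1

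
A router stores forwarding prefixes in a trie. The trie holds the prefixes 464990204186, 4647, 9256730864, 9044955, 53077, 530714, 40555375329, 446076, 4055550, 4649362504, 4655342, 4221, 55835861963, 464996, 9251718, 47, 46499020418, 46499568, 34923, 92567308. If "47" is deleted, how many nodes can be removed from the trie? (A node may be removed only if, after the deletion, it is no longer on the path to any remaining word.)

1

Walk "47" from the leaf back toward the root, removing each node that no remaining word uses.
The suffix "7" (1 node) is used only by "47"; the node for "4" still has the child "6", so pruning stops there.
Nodes removed: 1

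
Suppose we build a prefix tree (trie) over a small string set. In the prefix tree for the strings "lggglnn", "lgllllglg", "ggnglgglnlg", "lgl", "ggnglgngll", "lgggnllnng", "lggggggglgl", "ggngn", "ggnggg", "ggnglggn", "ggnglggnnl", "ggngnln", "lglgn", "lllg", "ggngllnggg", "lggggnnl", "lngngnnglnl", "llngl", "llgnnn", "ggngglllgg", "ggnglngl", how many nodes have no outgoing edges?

18

Leaves are exactly the stored words that no other stored word extends.
Those words: "ggnggg", "ggngglllgg", "ggnglgglnlg", "ggnglggnnl", "ggnglgngll", "ggngllnggg", "ggnglngl", "ggngnln", "lggggggglgl", "lggggnnl", "lggglnn", "lgggnllnng", "lglgn", "lgllllglg", "llgnnn", "lllg", "llngl", "lngngnnglnl"
Leaf count: 18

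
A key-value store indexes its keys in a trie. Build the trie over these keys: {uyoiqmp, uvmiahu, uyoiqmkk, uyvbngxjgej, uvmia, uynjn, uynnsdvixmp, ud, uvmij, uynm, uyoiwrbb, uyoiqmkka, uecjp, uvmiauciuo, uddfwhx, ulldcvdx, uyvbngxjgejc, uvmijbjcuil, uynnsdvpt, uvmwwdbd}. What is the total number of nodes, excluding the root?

78

Insert word by word; a character creates a node only if that edge doesn't already exist:
  "uyoiqmp" → 7 new (u, y, o, i, q, m, p)
  "uvmiahu" → prefix "u" already present; 6 new (v, m, i, a, h, u)
  "uyoiqmkk" → prefix "uyoiqm" already present; 2 new (k, k)
  "uyvbngxjgej" → prefix "uy" already present; 9 new (v, b, n, g, x, j, g, e, j)
  "uvmia" → prefix "uvmia" already present; 0 new (none)
  "uynjn" → prefix "uy" already present; 3 new (n, j, n)
  "uynnsdvixmp" → prefix "uyn" already present; 8 new (n, s, d, v, i, x, m, p)
  "ud" → prefix "u" already present; 1 new (d)
  "uvmij" → prefix "uvmi" already present; 1 new (j)
  "uynm" → prefix "uyn" already present; 1 new (m)
  "uyoiwrbb" → prefix "uyoi" already present; 4 new (w, r, b, b)
  "uyoiqmkka" → prefix "uyoiqmkk" already present; 1 new (a)
  "uecjp" → prefix "u" already present; 4 new (e, c, j, p)
  "uvmiauciuo" → prefix "uvmia" already present; 5 new (u, c, i, u, o)
  "uddfwhx" → prefix "ud" already present; 5 new (d, f, w, h, x)
  "ulldcvdx" → prefix "u" already present; 7 new (l, l, d, c, v, d, x)
  "uyvbngxjgejc" → prefix "uyvbngxjgej" already present; 1 new (c)
  "uvmijbjcuil" → prefix "uvmij" already present; 6 new (b, j, c, u, i, l)
  "uynnsdvpt" → prefix "uynnsdv" already present; 2 new (p, t)
  "uvmwwdbd" → prefix "uvm" already present; 5 new (w, w, d, b, d)
Total nodes = 7 + 6 + 2 + 9 + 0 + 3 + 8 + 1 + 1 + 1 + 4 + 1 + 4 + 5 + 5 + 7 + 1 + 6 + 2 + 5 = 78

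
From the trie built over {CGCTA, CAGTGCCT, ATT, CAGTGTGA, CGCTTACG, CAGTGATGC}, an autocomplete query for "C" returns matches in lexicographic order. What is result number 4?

CGCTA

Words with prefix "C", in lexicographic order: "CAGTGATGC", "CAGTGCCT", "CAGTGTGA", "CGCTA", "CGCTTACG"
Position 4: CGCTA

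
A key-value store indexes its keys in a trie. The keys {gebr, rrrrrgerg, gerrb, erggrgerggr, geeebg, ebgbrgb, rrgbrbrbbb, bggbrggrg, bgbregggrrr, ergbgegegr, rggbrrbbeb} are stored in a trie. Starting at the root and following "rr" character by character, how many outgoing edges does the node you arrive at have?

Walk "rr" from the root, arriving at one node.
Characters that immediately follow "rr" among the stored strings: {g, r}.
That node has 2 child edges.

2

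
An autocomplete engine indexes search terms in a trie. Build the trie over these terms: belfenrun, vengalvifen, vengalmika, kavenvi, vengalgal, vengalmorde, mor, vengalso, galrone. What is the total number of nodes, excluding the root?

50

For each word, the new-node count is its length minus the longest prefix already in the trie:
  "belfenrun" → 9 new (b, e, l, f, e, n, r, u, n)
  "vengalvifen" → 11 new (v, e, n, g, a, l, v, i, f, e, n)
  "vengalmika" → prefix "vengal" already present; 4 new (m, i, k, a)
  "kavenvi" → 7 new (k, a, v, e, n, v, i)
  "vengalgal" → prefix "vengal" already present; 3 new (g, a, l)
  "vengalmorde" → prefix "vengalm" already present; 4 new (o, r, d, e)
  "mor" → 3 new (m, o, r)
  "vengalso" → prefix "vengal" already present; 2 new (s, o)
  "galrone" → 7 new (g, a, l, r, o, n, e)
Total nodes = 9 + 11 + 4 + 7 + 3 + 4 + 3 + 2 + 7 = 50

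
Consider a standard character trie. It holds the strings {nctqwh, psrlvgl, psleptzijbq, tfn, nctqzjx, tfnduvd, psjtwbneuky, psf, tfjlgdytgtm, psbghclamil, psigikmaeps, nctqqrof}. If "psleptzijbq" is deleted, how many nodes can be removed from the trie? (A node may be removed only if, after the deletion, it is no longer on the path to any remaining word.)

Walk "psleptzijbq" from the leaf back toward the root, removing each node that no remaining word uses.
The suffix "leptzijbq" (9 nodes) is used only by "psleptzijbq"; the node for "ps" still has the child "r", so pruning stops there.
Nodes removed: 9

9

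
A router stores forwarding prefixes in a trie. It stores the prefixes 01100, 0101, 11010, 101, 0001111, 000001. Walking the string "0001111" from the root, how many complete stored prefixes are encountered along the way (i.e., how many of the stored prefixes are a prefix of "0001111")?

Traverse "0001111" character by character; count nodes along the way that are marked as word ends.
Prefixes of the query that are stored words: "0001111"
Count: 1

1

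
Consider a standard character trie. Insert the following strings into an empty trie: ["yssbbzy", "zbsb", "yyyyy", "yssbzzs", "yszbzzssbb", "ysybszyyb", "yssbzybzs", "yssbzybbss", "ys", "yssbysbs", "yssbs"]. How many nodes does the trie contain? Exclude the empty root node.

45

For each word, the new-node count is its length minus the longest prefix already in the trie:
  "yssbbzy" → 7 new (y, s, s, b, b, z, y)
  "zbsb" → 4 new (z, b, s, b)
  "yyyyy" → prefix "y" already present; 4 new (y, y, y, y)
  "yssbzzs" → prefix "yssb" already present; 3 new (z, z, s)
  "yszbzzssbb" → prefix "ys" already present; 8 new (z, b, z, z, s, s, b, b)
  "ysybszyyb" → prefix "ys" already present; 7 new (y, b, s, z, y, y, b)
  "yssbzybzs" → prefix "yssbz" already present; 4 new (y, b, z, s)
  "yssbzybbss" → prefix "yssbzyb" already present; 3 new (b, s, s)
  "ys" → prefix "ys" already present; 0 new (none)
  "yssbysbs" → prefix "yssb" already present; 4 new (y, s, b, s)
  "yssbs" → prefix "yssb" already present; 1 new (s)
Total nodes = 7 + 4 + 4 + 3 + 8 + 7 + 4 + 3 + 0 + 4 + 1 = 45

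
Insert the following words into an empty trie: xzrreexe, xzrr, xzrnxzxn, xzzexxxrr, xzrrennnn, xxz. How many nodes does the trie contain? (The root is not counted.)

Trie structure (* marks end of a word):
(root)
└─ x
   ├─ x
   │  └─ z *
   └─ z
      ├─ r
      │  ├─ n
      │  │  └─ x
      │  │     └─ z
      │  │        └─ x
      │  │           └─ n *
      │  └─ r *
      │     └─ e
      │        ├─ e
      │        │  └─ x
      │        │     └─ e *
      │        └─ n
      │           └─ n
      │              └─ n
      │                 └─ n *
      └─ z
         └─ e
            └─ x
               └─ x
                  └─ x
                     └─ r
                        └─ r *
Counting every labelled node above: 26.

26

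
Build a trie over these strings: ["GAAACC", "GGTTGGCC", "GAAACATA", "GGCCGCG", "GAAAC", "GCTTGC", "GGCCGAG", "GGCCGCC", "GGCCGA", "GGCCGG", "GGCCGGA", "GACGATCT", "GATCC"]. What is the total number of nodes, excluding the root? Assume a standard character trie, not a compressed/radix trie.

For each word, the new-node count is its length minus the longest prefix already in the trie:
  "GAAACC" → 6 new (G, A, A, A, C, C)
  "GGTTGGCC" → prefix "G" already present; 7 new (G, T, T, G, G, C, C)
  "GAAACATA" → prefix "GAAAC" already present; 3 new (A, T, A)
  "GGCCGCG" → prefix "GG" already present; 5 new (C, C, G, C, G)
  "GAAAC" → prefix "GAAAC" already present; 0 new (none)
  "GCTTGC" → prefix "G" already present; 5 new (C, T, T, G, C)
  "GGCCGAG" → prefix "GGCCG" already present; 2 new (A, G)
  "GGCCGCC" → prefix "GGCCGC" already present; 1 new (C)
  "GGCCGA" → prefix "GGCCGA" already present; 0 new (none)
  "GGCCGG" → prefix "GGCCG" already present; 1 new (G)
  "GGCCGGA" → prefix "GGCCGG" already present; 1 new (A)
  "GACGATCT" → prefix "GA" already present; 6 new (C, G, A, T, C, T)
  "GATCC" → prefix "GA" already present; 3 new (T, C, C)
Total nodes = 6 + 7 + 3 + 5 + 0 + 5 + 2 + 1 + 0 + 1 + 1 + 6 + 3 = 40

40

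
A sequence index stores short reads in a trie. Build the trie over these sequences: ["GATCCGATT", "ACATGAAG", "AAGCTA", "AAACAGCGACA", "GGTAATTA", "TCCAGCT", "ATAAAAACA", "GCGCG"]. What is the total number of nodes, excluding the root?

57

Insert word by word; a character creates a node only if that edge doesn't already exist:
  "GATCCGATT" → 9 new (G, A, T, C, C, G, A, T, T)
  "ACATGAAG" → 8 new (A, C, A, T, G, A, A, G)
  "AAGCTA" → prefix "A" already present; 5 new (A, G, C, T, A)
  "AAACAGCGACA" → prefix "AA" already present; 9 new (A, C, A, G, C, G, A, C, A)
  "GGTAATTA" → prefix "G" already present; 7 new (G, T, A, A, T, T, A)
  "TCCAGCT" → 7 new (T, C, C, A, G, C, T)
  "ATAAAAACA" → prefix "A" already present; 8 new (T, A, A, A, A, A, C, A)
  "GCGCG" → prefix "G" already present; 4 new (C, G, C, G)
Total nodes = 9 + 8 + 5 + 9 + 7 + 7 + 8 + 4 = 57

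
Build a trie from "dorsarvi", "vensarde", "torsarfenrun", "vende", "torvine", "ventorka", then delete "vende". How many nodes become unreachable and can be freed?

A node on "vende"'s path can go only if nothing else ends at it or branches off below it.
The suffix "de" (2 nodes) is used only by "vende"; the node for "ven" still has the child "s", so pruning stops there.
Nodes removed: 2

2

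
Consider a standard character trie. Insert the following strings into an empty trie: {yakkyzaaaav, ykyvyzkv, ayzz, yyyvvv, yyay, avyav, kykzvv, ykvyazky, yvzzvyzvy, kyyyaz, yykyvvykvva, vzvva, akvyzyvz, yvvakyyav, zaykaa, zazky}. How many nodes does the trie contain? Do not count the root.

Count nodes per top-level branch (shared prefixes stored once):
  'a'-branch (akvyzyvz, avyav, ayzz): 15 nodes
  'k'-branch (kykzvv, kyyyaz): 10 nodes
  'v'-branch (vzvva): 5 nodes
  'y'-branch (yakkyzaaaav, ykvyazky, ykyvyzkv, yvvakyyav, yvzzvyzvy, yyay, yykyvvykvva, yyyvvv): 55 nodes
  'z'-branch (zaykaa, zazky): 9 nodes
Sum: 94

94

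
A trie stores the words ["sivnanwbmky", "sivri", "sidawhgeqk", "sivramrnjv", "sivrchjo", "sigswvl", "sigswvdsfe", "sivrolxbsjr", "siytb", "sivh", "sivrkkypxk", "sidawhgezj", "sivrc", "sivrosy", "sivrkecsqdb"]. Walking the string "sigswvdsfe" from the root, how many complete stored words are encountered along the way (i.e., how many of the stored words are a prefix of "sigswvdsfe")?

Traverse "sigswvdsfe" character by character; count nodes along the way that are marked as word ends.
Prefixes of the query that are stored words: "sigswvdsfe"
Count: 1

1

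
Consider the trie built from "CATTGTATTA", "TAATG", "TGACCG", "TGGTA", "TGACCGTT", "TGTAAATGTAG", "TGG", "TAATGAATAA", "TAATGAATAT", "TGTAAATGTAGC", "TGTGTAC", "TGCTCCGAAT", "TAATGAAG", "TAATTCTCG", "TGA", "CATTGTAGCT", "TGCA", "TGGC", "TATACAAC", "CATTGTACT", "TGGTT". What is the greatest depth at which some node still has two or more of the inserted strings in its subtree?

11

Equivalently: take the maximum, over all pairs, of their longest common prefix length.
e.g. "TGTAAATGTAG" and "TGTAAATGTAGC" share the prefix "TGTAAATGTAG" of length 11; no pair shares a longer one.
Longest shared-prefix length: 11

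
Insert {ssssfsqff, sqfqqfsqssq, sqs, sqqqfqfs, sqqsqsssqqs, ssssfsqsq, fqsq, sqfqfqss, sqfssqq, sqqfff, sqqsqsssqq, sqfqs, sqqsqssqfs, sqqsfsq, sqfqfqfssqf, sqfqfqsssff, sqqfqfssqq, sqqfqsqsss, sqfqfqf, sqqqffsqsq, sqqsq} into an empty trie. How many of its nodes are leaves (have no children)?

17

Leaves are exactly the stored words that no other stored word extends.
Those words: "fqsq", "sqfqfqfssqf", "sqfqfqsssff", "sqfqqfsqssq", "sqfqs", "sqfssqq", "sqqfff", "sqqfqfssqq", "sqqfqsqsss", "sqqqffsqsq", "sqqqfqfs", "sqqsfsq", "sqqsqssqfs", "sqqsqsssqqs", "sqs", "ssssfsqff", "ssssfsqsq"
Leaf count: 17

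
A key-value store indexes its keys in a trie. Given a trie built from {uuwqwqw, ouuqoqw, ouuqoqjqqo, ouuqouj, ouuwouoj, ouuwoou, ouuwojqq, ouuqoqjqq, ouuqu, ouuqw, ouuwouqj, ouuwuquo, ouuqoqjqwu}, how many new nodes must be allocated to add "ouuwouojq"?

"ouuwouoj" is already a path in the trie; the remaining "q" must be added.
New nodes needed: |"ouuwouojq"| − 8 = 9 − 8 = 1.

1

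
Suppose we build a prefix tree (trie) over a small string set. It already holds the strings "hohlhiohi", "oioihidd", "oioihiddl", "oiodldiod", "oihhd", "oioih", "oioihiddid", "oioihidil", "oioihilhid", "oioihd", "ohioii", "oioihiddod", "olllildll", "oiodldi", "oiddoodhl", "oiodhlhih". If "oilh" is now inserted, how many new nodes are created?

2

The longest prefix of "oilh" already in the trie is "oi" (length 2).
So 4 − 2 = 2 new nodes.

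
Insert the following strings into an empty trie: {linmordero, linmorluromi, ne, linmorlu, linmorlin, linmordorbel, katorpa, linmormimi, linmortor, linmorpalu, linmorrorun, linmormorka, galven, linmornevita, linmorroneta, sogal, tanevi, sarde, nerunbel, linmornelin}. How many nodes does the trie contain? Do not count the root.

92

Insert word by word; a character creates a node only if that edge doesn't already exist:
  "linmordero" → 10 new (l, i, n, m, o, r, d, e, r, o)
  "linmorluromi" → prefix "linmor" already present; 6 new (l, u, r, o, m, i)
  "ne" → 2 new (n, e)
  "linmorlu" → prefix "linmorlu" already present; 0 new (none)
  "linmorlin" → prefix "linmorl" already present; 2 new (i, n)
  "linmordorbel" → prefix "linmord" already present; 5 new (o, r, b, e, l)
  "katorpa" → 7 new (k, a, t, o, r, p, a)
  "linmormimi" → prefix "linmor" already present; 4 new (m, i, m, i)
  "linmortor" → prefix "linmor" already present; 3 new (t, o, r)
  "linmorpalu" → prefix "linmor" already present; 4 new (p, a, l, u)
  "linmorrorun" → prefix "linmor" already present; 5 new (r, o, r, u, n)
  "linmormorka" → prefix "linmorm" already present; 4 new (o, r, k, a)
  "galven" → 6 new (g, a, l, v, e, n)
  "linmornevita" → prefix "linmor" already present; 6 new (n, e, v, i, t, a)
  "linmorroneta" → prefix "linmorro" already present; 4 new (n, e, t, a)
  "sogal" → 5 new (s, o, g, a, l)
  "tanevi" → 6 new (t, a, n, e, v, i)
  "sarde" → prefix "s" already present; 4 new (a, r, d, e)
  "nerunbel" → prefix "ne" already present; 6 new (r, u, n, b, e, l)
  "linmornelin" → prefix "linmorne" already present; 3 new (l, i, n)
Total nodes = 10 + 6 + 2 + 0 + 2 + 5 + 7 + 4 + 3 + 4 + 5 + 4 + 6 + 6 + 4 + 5 + 6 + 4 + 6 + 3 = 92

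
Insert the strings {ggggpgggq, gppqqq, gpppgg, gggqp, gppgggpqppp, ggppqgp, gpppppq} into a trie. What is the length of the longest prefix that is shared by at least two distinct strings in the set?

4

Look for the deepest trie node that still has at least two words in its subtree.
e.g. "gpppgg" and "gpppppq" share the prefix "gppp" of length 4; no pair shares a longer one.
Longest shared-prefix length: 4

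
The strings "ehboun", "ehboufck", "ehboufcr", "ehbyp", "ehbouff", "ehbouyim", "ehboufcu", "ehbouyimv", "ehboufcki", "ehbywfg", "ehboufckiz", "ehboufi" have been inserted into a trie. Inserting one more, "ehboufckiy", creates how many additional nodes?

1

Walking "ehboufckiy" from the root, the first 9 characters ("ehboufcki") follow existing edges; "y" is the first miss.
New nodes needed: |"ehboufckiy"| − 9 = 10 − 9 = 1.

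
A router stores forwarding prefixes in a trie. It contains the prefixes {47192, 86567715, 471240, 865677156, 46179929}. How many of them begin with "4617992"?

Filter for entries beginning with "4617992":
Matches: "46179929"
Count: 1

1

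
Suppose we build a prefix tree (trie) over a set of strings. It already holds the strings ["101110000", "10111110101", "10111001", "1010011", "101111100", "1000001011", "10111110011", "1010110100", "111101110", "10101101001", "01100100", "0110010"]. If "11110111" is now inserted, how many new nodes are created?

0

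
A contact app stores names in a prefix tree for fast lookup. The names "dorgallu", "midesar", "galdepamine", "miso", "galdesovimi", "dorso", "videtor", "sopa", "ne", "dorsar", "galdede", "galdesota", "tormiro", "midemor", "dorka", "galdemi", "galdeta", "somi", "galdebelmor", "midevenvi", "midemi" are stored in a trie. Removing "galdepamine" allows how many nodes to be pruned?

A node on "galdepamine"'s path can go only if nothing else ends at it or branches off below it.
The suffix "pamine" (6 nodes) is used only by "galdepamine"; the node for "galde" still has the child "s", so pruning stops there.
Nodes removed: 6

6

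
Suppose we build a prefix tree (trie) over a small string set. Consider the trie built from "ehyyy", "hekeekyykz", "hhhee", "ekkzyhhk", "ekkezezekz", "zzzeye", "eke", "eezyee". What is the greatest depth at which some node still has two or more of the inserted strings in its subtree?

3

Equivalently: take the maximum, over all pairs, of their longest common prefix length.
e.g. "ekkezezekz" and "ekkzyhhk" share the prefix "ekk" of length 3; no pair shares a longer one.
Longest shared-prefix length: 3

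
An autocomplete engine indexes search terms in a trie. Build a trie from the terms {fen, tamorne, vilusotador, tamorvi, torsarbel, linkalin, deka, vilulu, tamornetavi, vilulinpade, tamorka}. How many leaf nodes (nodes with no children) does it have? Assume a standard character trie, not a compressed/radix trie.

A leaf is a node with no children — equivalently, the end of a word that is not a proper prefix of any other stored word.
Those words: "deka", "fen", "linkalin", "tamorka", "tamornetavi", "tamorvi", "torsarbel", "vilulinpade", "vilulu", "vilusotador"
Leaf count: 10

10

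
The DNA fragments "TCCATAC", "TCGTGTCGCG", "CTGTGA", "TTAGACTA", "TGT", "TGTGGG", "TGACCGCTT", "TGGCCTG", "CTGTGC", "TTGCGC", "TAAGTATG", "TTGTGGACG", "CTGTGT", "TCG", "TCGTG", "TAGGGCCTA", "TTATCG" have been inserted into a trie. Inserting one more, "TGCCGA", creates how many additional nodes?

4

Walking "TGCCGA" from the root, the first 2 characters ("TG") follow existing edges; "C" is the first miss.
Each of the 4 remaining characters creates one node.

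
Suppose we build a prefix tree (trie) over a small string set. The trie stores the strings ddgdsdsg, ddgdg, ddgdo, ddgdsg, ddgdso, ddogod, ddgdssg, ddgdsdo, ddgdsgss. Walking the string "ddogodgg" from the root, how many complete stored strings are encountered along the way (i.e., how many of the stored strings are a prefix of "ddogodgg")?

Check each prefix of "ddogodgg" against the stored set — each match is an end-marker on the path.
Prefixes of the query that are stored words: "ddogod"
Count: 1

1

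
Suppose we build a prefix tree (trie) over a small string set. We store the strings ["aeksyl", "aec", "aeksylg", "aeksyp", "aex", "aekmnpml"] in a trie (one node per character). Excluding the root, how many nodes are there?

15

Count nodes per top-level branch (shared prefixes stored once):
  'a'-branch (aec, aekmnpml, aeksyl, aeksylg, aeksyp, aex): 15 nodes
Sum: 15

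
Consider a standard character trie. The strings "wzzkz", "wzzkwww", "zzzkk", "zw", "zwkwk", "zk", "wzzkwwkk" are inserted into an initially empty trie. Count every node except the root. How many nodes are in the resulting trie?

20

Trie structure (* marks end of a word):
(root)
├─ w
│  └─ z
│     └─ z
│        └─ k
│           ├─ w
│           │  └─ w
│           │     ├─ k
│           │     │  └─ k *
│           │     └─ w *
│           └─ z *
└─ z
   ├─ k *
   ├─ w *
   │  └─ k
   │     └─ w
   │        └─ k *
   └─ z
      └─ z
         └─ k
            └─ k *
Counting every labelled node above: 20.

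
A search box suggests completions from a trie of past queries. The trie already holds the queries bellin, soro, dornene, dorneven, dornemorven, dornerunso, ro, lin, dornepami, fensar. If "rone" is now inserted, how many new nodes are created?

2

"ro" is already a path in the trie; the remaining "ne" must be added.
New nodes needed: |"rone"| − 2 = 4 − 2 = 2.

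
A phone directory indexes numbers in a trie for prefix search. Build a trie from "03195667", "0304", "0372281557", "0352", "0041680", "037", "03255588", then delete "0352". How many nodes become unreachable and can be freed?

Walk "0352" from the leaf back toward the root, removing each node that no remaining word uses.
The suffix "52" (2 nodes) is used only by "0352"; the node for "03" still has the child "1", so pruning stops there.
Nodes removed: 2

2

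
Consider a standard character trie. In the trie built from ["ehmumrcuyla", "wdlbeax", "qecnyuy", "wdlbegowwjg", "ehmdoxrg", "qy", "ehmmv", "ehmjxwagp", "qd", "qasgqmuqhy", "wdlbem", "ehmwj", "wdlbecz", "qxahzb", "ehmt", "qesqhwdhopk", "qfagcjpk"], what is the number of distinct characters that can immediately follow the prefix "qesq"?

1

Walk "qesq" from the root, arriving at one node.
Distinct next characters after "qesq": h.
That node has 1 child edge.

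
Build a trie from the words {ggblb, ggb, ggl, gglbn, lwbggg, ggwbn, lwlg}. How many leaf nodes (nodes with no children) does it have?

Leaves are exactly the stored words that no other stored word extends.
Those words: "ggblb", "gglbn", "ggwbn", "lwbggg", "lwlg"
Leaf count: 5

5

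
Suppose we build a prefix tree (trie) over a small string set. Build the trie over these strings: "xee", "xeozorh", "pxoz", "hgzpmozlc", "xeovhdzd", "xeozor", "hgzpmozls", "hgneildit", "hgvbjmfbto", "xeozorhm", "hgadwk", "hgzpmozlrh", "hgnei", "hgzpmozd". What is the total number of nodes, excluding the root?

Insert word by word; a character creates a node only if that edge doesn't already exist:
  "xee" → 3 new (x, e, e)
  "xeozorh" → prefix "xe" already present; 5 new (o, z, o, r, h)
  "pxoz" → 4 new (p, x, o, z)
  "hgzpmozlc" → 9 new (h, g, z, p, m, o, z, l, c)
  "xeovhdzd" → prefix "xeo" already present; 5 new (v, h, d, z, d)
  "xeozor" → prefix "xeozor" already present; 0 new (none)
  "hgzpmozls" → prefix "hgzpmozl" already present; 1 new (s)
  "hgneildit" → prefix "hg" already present; 7 new (n, e, i, l, d, i, t)
  "hgvbjmfbto" → prefix "hg" already present; 8 new (v, b, j, m, f, b, t, o)
  "xeozorhm" → prefix "xeozorh" already present; 1 new (m)
  "hgadwk" → prefix "hg" already present; 4 new (a, d, w, k)
  "hgzpmozlrh" → prefix "hgzpmozl" already present; 2 new (r, h)
  "hgnei" → prefix "hgnei" already present; 0 new (none)
  "hgzpmozd" → prefix "hgzpmoz" already present; 1 new (d)
Total nodes = 3 + 5 + 4 + 9 + 5 + 0 + 1 + 7 + 8 + 1 + 4 + 2 + 0 + 1 = 50

50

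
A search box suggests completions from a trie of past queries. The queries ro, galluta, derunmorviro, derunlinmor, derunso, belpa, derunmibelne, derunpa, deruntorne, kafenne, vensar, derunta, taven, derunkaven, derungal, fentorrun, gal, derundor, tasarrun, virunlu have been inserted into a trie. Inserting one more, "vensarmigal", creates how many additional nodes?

5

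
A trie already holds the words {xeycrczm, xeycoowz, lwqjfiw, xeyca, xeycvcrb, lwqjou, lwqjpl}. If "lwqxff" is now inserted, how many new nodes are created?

The longest prefix of "lwqxff" already in the trie is "lwq" (length 3).
So 6 − 3 = 3 new nodes.

3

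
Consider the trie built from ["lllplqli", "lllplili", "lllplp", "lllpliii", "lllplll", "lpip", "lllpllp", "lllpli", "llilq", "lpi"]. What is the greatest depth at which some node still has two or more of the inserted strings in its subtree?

Equivalently: take the maximum, over all pairs, of their longest common prefix length.
e.g. "lllpli" and "lllpliii" share the prefix "lllpli" of length 6; no pair shares a longer one.
Longest shared-prefix length: 6

6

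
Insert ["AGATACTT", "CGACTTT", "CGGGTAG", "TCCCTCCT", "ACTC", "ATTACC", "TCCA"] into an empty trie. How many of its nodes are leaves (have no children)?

A leaf is a node with no children — equivalently, the end of a word that is not a proper prefix of any other stored word.
Those words: "ACTC", "AGATACTT", "ATTACC", "CGACTTT", "CGGGTAG", "TCCA", "TCCCTCCT"
Leaf count: 7

7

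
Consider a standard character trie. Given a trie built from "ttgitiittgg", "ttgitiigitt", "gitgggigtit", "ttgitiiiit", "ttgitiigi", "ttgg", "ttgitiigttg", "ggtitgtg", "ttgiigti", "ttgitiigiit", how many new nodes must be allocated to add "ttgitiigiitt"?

1

The longest prefix of "ttgitiigiitt" already in the trie is "ttgitiigiit" (length 11).
New nodes needed: |"ttgitiigiitt"| − 11 = 12 − 11 = 1.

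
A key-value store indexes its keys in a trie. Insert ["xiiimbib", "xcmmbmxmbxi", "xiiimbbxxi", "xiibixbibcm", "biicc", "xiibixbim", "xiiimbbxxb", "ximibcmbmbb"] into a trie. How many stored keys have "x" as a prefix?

7

Walk to "x"; the words in its subtree are exactly those with that prefix.
Matches: "xcmmbmxmbxi", "xiibixbibcm", "xiibixbim", "xiiimbbxxb", "xiiimbbxxi", "xiiimbib", "ximibcmbmbb"
Count: 7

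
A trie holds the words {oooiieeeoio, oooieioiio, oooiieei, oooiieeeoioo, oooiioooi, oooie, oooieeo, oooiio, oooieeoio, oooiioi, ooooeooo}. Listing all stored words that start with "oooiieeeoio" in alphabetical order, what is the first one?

oooiieeeoio

Words with prefix "oooiieeeoio", in lexicographic order: "oooiieeeoio", "oooiieeeoioo"
The 1st is oooiieeeoio.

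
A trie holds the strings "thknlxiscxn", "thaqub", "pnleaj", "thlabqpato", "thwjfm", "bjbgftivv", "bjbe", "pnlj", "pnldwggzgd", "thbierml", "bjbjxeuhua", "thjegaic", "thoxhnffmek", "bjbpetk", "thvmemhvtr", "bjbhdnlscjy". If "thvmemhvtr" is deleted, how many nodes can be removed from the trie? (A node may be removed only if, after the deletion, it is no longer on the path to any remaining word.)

Walk "thvmemhvtr" from the leaf back toward the root, removing each node that no remaining word uses.
The suffix "vmemhvtr" (8 nodes) is used only by "thvmemhvtr"; the node for "th" still has the child "k", so pruning stops there.
Nodes removed: 8

8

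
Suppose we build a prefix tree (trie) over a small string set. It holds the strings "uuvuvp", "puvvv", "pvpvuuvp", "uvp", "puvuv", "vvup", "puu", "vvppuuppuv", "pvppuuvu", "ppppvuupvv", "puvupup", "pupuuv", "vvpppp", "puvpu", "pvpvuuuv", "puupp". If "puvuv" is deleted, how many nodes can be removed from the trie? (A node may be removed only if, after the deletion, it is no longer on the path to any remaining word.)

1

After clearing the end-marker at "puvuv", prune upward until reaching a node still needed by another word.
The suffix "v" (1 node) is used only by "puvuv"; the node for "puvu" still has the child "p", so pruning stops there.
Nodes removed: 1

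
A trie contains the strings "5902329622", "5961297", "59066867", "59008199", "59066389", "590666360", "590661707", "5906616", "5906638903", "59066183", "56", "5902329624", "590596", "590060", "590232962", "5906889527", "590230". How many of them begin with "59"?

Walk to "59"; the words in its subtree are exactly those with that prefix.
Words under "59": 590060, 59008199, 590230, 590232962, 5902329622, 5902329624, 590596, 5906616, 590661707, 59066183, 59066389, 5906638903, 590666360, 59066867, 5906889527, 5961297
Count: 16

16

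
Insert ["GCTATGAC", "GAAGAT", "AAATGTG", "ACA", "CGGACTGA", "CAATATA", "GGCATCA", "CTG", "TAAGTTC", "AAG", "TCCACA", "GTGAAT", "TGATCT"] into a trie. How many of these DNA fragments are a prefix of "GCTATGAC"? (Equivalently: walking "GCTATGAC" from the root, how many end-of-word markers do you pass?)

1

Walk "GCTATGAC" from the root; an end-of-word marker is hit whenever a stored word is a prefix of "GCTATGAC".
Prefixes of the query that are stored words: "GCTATGAC"
Count: 1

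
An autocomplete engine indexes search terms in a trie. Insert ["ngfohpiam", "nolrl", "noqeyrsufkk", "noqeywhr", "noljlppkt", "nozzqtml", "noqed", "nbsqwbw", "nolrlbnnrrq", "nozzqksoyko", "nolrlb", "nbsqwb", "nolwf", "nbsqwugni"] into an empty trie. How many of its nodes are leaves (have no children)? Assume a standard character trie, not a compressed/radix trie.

11

A leaf is a node with no children — equivalently, the end of a word that is not a proper prefix of any other stored word.
Those words: "nbsqwbw", "nbsqwugni", "ngfohpiam", "noljlppkt", "nolrlbnnrrq", "nolwf", "noqed", "noqeyrsufkk", "noqeywhr", "nozzqksoyko", "nozzqtml"
Leaf count: 11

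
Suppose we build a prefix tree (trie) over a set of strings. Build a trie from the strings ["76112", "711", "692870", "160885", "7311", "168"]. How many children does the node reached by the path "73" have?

The children of the "73" node are the distinct next characters among strings starting with "73".
Distinct next characters after "73": 1.
That node has 1 child edge.

1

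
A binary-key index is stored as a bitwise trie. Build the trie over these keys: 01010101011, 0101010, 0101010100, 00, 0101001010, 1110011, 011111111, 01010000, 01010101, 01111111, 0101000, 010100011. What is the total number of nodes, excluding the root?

36

Insert word by word; a character creates a node only if that edge doesn't already exist:
  "01010101011" → 11 new (0, 1, 0, 1, 0, 1, 0, 1, 0, 1, 1)
  "0101010" → prefix "0101010" already present; 0 new (none)
  "0101010100" → prefix "010101010" already present; 1 new (0)
  "00" → prefix "0" already present; 1 new (0)
  "0101001010" → prefix "01010" already present; 5 new (0, 1, 0, 1, 0)
  "1110011" → 7 new (1, 1, 1, 0, 0, 1, 1)
  "011111111" → prefix "01" already present; 7 new (1, 1, 1, 1, 1, 1, 1)
  "01010000" → prefix "010100" already present; 2 new (0, 0)
  "01010101" → prefix "01010101" already present; 0 new (none)
  "01111111" → prefix "01111111" already present; 0 new (none)
  "0101000" → prefix "0101000" already present; 0 new (none)
  "010100011" → prefix "0101000" already present; 2 new (1, 1)
Total nodes = 11 + 0 + 1 + 1 + 5 + 7 + 7 + 2 + 0 + 0 + 0 + 2 = 36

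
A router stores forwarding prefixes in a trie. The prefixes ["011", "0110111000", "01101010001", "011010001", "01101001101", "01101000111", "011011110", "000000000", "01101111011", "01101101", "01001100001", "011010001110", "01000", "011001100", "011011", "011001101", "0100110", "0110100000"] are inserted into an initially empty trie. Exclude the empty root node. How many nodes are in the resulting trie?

58

Trace insertions, counting only characters that open a new branch:
  "011" → 3 new (0, 1, 1)
  "0110111000" → prefix "011" already present; 7 new (0, 1, 1, 1, 0, 0, 0)
  "01101010001" → prefix "01101" already present; 6 new (0, 1, 0, 0, 0, 1)
  "011010001" → prefix "011010" already present; 3 new (0, 0, 1)
  "01101001101" → prefix "0110100" already present; 4 new (1, 1, 0, 1)
  "01101000111" → prefix "011010001" already present; 2 new (1, 1)
  "011011110" → prefix "0110111" already present; 2 new (1, 0)
  "000000000" → prefix "0" already present; 8 new (0, 0, 0, 0, 0, 0, 0, 0)
  "01101111011" → prefix "011011110" already present; 2 new (1, 1)
  "01101101" → prefix "011011" already present; 2 new (0, 1)
  "01001100001" → prefix "01" already present; 9 new (0, 0, 1, 1, 0, 0, 0, 0, 1)
  "011010001110" → prefix "01101000111" already present; 1 new (0)
  "01000" → prefix "0100" already present; 1 new (0)
  "011001100" → prefix "0110" already present; 5 new (0, 1, 1, 0, 0)
  "011011" → prefix "011011" already present; 0 new (none)
  "011001101" → prefix "01100110" already present; 1 new (1)
  "0100110" → prefix "0100110" already present; 0 new (none)
  "0110100000" → prefix "01101000" already present; 2 new (0, 0)
Total nodes = 3 + 7 + 6 + 3 + 4 + 2 + 2 + 8 + 2 + 2 + 9 + 1 + 1 + 5 + 0 + 1 + 0 + 2 = 58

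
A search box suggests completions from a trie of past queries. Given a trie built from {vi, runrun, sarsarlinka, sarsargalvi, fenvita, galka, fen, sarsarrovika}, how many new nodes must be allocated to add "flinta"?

"f" is already a path in the trie; the remaining "linta" must be added.
New nodes needed: |"flinta"| − 1 = 6 − 1 = 5.

5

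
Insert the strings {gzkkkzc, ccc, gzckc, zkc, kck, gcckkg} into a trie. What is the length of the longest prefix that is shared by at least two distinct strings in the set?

2

Look for the deepest trie node that still has at least two words in its subtree.
e.g. "gzckc" and "gzkkkzc" share the prefix "gz" of length 2; no pair shares a longer one.
Longest shared-prefix length: 2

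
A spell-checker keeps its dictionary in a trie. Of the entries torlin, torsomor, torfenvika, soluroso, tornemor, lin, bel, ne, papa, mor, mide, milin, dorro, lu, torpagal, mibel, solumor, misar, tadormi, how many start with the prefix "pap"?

1

Walk to "pap"; the words in its subtree are exactly those with that prefix.
Words under "pap": papa
Count: 1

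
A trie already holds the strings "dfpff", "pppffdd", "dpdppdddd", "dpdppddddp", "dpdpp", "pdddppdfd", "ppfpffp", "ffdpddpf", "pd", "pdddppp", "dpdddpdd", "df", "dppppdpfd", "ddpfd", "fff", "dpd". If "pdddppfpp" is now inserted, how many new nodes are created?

3

"pdddpp" is already a path in the trie; the remaining "fpp" must be added.
Each of the 3 remaining characters creates one node.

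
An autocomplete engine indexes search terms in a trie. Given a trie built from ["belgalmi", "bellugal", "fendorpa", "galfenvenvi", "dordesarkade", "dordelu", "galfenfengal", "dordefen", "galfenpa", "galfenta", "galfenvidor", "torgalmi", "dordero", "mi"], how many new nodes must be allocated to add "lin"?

3

"lin" shares no prefix with any stored word, so all 3 characters open new nodes.
3 − 0 = 3 new nodes.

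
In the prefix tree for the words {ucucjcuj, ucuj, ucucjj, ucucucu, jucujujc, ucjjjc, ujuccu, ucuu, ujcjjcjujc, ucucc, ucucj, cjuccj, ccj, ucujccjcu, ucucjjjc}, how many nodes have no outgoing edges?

12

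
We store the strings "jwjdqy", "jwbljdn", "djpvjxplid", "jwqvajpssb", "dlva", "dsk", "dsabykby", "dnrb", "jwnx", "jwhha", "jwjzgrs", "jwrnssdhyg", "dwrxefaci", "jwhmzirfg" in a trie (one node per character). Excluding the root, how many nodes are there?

74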